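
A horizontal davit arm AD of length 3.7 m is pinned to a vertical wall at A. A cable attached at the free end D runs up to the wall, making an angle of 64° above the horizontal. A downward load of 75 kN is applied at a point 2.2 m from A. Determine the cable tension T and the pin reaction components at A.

T = 49.62 kN, A_x = 21.75 kN, A_y = 30.41 kN

ΣM about A: T·sin64°·3.7 − 75·2.2 = 0 → T = 165/(3.7·0.898794) = 49.616 ≈ 49.62 kN.
ΣF_x = 0: A_x − T·cos64° = 0 → A_x = 49.616 × 0.438371 = 21.75 kN.
ΣF_y = 0: A_y + T·sin64° − 75 = 0 → A_y = 75 − 49.616 × 0.898794 = 30.41 kN.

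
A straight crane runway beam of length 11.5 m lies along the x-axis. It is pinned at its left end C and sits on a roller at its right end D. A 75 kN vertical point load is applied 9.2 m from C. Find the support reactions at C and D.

C_x = 0, C_y = 15.00 kN, D_y = 60.00 kN

Taking moments about C: D_y·11.5 − 75·9.2 = 0 → D_y = 690/11.5 = 60.00 kN.
ΣF_y = 0: C_y + 60 − 75 = 0 → C_y = 15.00 kN.
ΣF_x = 0: no horizontal applied forces, so C_x = 0.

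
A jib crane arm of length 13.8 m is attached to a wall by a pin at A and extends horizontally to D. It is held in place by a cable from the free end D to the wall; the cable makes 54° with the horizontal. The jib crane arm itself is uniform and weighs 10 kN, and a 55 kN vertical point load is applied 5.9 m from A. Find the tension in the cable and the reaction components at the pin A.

ΣM about A: T·sin54°·13.8 − 10·6.9 − 55·5.9 = 0 → T = 393.5/(13.8·0.809017) = 35.2459 ≈ 35.25 kN.
ΣF_x = 0: A_x − T·cos54° = 0 → A_x = 35.2459 × 0.587785 = 20.72 kN.
ΣF_y = 0: A_y + T·sin54° − 10 − 55 = 0 → A_y = 65 − 35.2459 × 0.809017 = 36.49 kN.

T = 35.25 kN, A_x = 20.72 kN, A_y = 36.49 kN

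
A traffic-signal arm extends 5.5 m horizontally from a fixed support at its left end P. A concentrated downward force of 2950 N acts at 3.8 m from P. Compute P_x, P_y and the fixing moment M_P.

P_x = 0, P_y = 2950 N, M_P = 11210 N·m

ΣF_x = 0: P_x = 0.
ΣF_y = 0: P_y − 2950 = 0 → P_y = 2950 N.
ΣM about P: M_P − 2950·3.8 = 0 → M_P = 11210 N·m.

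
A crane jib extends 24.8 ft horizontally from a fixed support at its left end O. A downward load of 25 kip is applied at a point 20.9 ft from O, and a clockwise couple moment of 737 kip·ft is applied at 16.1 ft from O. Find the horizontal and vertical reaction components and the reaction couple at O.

O_x = 0, O_y = 25.00 kip, M_O = 1260 kip·ft

ΣF_x = 0: O_x = 0.
ΣF_y = 0: O_y − 25 = 0 → O_y = 25.00 kip.
ΣM about O: M_O − 25·20.9 − 737 = 0 → M_O = 1260 kip·ft.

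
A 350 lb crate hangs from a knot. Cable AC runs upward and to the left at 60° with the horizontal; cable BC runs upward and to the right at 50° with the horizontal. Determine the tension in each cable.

ΣF_x = 0: −T_AC·cos60° + T_BC·cos50° = 0 → T_BC = 0.777862·T_AC.
ΣF_y = 0: T_AC·sin60° + T_BC·sin50° = 350.
Substitute: T_AC·(0.866025 + 0.777862·0.766044) = 350 → T_AC = 239.414 ≈ 239.4 lb.
Then T_BC = 0.777862 × 239.414 = 186.2 lb.

T_AC = 239.4 lb, T_BC = 186.2 lb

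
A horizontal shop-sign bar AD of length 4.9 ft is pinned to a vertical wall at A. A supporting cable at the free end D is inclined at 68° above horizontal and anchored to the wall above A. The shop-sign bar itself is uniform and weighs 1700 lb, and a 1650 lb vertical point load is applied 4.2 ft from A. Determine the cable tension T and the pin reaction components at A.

T = 2442 lb, A_x = 914.8 lb, A_y = 1086 lb

ΣM about A: T·sin68°·4.9 − 1700·2.45 − 1650·4.2 = 0 → T = 11095/(4.9·0.927184) = 2442.11 ≈ 2442 lb.
ΣF_x = 0: A_x − T·cos68° = 0 → A_x = 2442.11 × 0.374607 = 914.8 lb.
ΣF_y = 0: A_y + T·sin68° − 1700 − 1650 = 0 → A_y = 3350 − 2442.11 × 0.927184 = 1086 lb.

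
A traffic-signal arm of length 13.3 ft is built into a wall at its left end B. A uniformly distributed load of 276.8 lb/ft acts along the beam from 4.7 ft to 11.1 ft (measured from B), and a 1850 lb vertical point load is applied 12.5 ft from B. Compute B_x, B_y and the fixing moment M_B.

Resultant of the distributed load: 276.8 × 6.4 = 1771.52 lb at 7.9 ft from B.
ΣF_x = 0: B_x = 0.
ΣF_y = 0: B_y − 276.8·6.4 − 1850 = 0 → B_y = 3622 lb.
ΣM about B: M_B − (276.8·6.4)·7.9 − 1850·12.5 = 0 → M_B = 37120 lb·ft.

B_x = 0, B_y = 3622 lb, M_B = 37120 lb·ft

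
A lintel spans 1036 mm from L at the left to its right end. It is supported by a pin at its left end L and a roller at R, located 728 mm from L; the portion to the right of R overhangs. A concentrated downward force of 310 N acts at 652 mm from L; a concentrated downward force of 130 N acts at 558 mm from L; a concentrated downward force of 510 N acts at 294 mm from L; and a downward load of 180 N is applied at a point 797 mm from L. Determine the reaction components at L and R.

ΣM about L: R_y·728 − 310·652 − 130·558 − 510·294 − 180·797 = 0 → R_y = 568060/728 = 780.302 ≈ 780.3 N.
ΣF_y = 0: L_y + 780.302 − 310 − 130 − 510 − 180 = 0 → L_y = 349.7 N.
ΣF_x = 0: no horizontal applied forces, so L_x = 0.

L_x = 0, L_y = 349.7 N, R_y = 780.3 N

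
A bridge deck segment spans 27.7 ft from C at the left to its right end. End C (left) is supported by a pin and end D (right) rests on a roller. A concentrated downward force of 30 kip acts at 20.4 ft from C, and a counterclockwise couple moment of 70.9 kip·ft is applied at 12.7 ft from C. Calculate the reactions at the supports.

ΣM about C: D_y·27.7 − 30·20.4 + 70.9 = 0 → D_y = 541.1/27.7 = 19.5343 ≈ 19.53 kip.
ΣF_y = 0: C_y + 19.5343 − 30 = 0 → C_y = 10.47 kip.
ΣF_x = 0: no horizontal applied forces, so C_x = 0.

C_x = 0, C_y = 10.47 kip, D_y = 19.53 kip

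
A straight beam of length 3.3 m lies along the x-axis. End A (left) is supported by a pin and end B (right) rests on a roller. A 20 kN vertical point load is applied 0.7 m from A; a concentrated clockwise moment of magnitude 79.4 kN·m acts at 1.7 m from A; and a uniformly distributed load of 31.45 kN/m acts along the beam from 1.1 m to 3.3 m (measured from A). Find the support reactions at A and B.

A_x = 0, A_y = 14.76 kN, B_y = 74.43 kN

Resultant of the distributed load: 31.45 × 2.2 = 69.19 kN at 2.2 m from A.
Moments about A: B_y·3.3 − 20·0.7 − 79.4 − (31.45·2.2)·2.2 = 0 → B_y = 245.618/3.3 = 74.4297 ≈ 74.43 kN.
ΣF_y = 0: A_y + 74.4297 − 20 − 31.45·2.2 = 0 → A_y = 14.76 kN.
ΣF_x = 0: no horizontal applied forces, so A_x = 0.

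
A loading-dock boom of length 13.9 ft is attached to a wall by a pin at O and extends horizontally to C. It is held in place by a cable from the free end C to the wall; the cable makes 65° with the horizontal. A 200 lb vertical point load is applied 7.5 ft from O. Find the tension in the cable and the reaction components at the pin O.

ΣM about O: T·sin65°·13.9 − 200·7.5 = 0 → T = 1500/(13.9·0.906308) = 119.07 ≈ 119.1 lb.
ΣF_x = 0: O_x − T·cos65° = 0 → O_x = 119.07 × 0.422618 = 50.32 lb.
ΣF_y = 0: O_y + T·sin65° − 200 = 0 → O_y = 200 − 119.07 × 0.906308 = 92.09 lb.

T = 119.1 lb, O_x = 50.32 lb, O_y = 92.09 lb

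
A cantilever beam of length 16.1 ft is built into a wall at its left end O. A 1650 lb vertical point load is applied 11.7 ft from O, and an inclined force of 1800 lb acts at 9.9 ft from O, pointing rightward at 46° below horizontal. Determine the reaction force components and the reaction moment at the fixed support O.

ΣF_x = 0: O_x + 1800·cos46° = 0 → O_x = -1250 lb.
ΣF_y = 0: O_y − 1650 − 1800·sin46° = 0 → O_y = 2945 lb.
ΣM about O: M_O − 1650·11.7 − 1800·sin46°·9.9 = 0 → M_O = 32120 lb·ft.

O_x = -1250 lb, O_y = 2945 lb, M_O = 32120 lb·ft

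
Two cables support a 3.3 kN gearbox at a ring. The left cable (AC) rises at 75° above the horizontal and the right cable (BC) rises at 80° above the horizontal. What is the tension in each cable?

T_AC = 1.356 kN, T_BC = 2.021 kN

ΣF_x = 0: −T_AC·cos75° + T_BC·cos80° = 0 → T_BC = 1.49048·T_AC.
ΣF_y = 0: T_AC·sin75° + T_BC·sin80° = 3.3.
Substitute: T_AC·(0.965926 + 1.49048·0.984808) = 3.3 → T_AC = 1.35593 ≈ 1.356 kN.
Then T_BC = 1.49048 × 1.35593 = 2.021 kN.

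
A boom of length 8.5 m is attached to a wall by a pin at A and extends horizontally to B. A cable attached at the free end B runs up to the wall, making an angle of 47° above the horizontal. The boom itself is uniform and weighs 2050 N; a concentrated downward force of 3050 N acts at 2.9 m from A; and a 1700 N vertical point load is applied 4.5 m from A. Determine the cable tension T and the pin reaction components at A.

ΣM about A: T·sin47°·8.5 − 2050·4.25 − 3050·2.9 − 1700·4.5 = 0 → T = 25207.5/(8.5·0.731354) = 4054.93 ≈ 4055 N.
ΣF_x = 0: A_x − T·cos47° = 0 → A_x = 4054.93 × 0.681998 = 2765 N.
ΣF_y = 0: A_y + T·sin47° − 2050 − 3050 − 1700 = 0 → A_y = 6800 − 4054.93 × 0.731354 = 3834 N.

T = 4055 N, A_x = 2765 N, A_y = 3834 N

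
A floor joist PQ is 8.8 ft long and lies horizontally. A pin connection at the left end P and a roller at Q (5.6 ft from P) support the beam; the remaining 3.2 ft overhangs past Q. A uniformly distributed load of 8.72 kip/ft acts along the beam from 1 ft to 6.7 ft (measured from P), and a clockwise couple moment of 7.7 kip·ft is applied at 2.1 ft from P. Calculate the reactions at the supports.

Resultant of the distributed load: 8.72 × 5.7 = 49.704 kip at 3.85 ft from P.
Moments about P: Q_y·5.6 − (8.72·5.7)·3.85 − 7.7 = 0 → Q_y = 199.0604/5.6 = 35.5465 ≈ 35.55 kip.
ΣF_y = 0: P_y + 35.5465 − 8.72·5.7 = 0 → P_y = 14.16 kip.
ΣF_x = 0: no horizontal applied forces, so P_x = 0.

P_x = 0, P_y = 14.16 kip, Q_y = 35.55 kip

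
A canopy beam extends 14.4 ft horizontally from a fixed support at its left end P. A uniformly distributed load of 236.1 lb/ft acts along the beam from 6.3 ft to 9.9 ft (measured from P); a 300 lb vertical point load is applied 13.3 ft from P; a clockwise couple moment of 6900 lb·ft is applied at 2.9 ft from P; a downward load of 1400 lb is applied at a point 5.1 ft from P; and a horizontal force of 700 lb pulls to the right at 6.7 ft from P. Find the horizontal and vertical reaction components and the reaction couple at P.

P_x = -700.0 lb, P_y = 2550 lb, M_P = 24910 lb·ft

Resultant of the distributed load: 236.1 × 3.6 = 849.96 lb at 8.1 ft from P.
ΣF_x = 0: P_x + 700 = 0 → P_x = -700.0 lb.
ΣF_y = 0: P_y − 236.1·3.6 − 300 − 1400 = 0 → P_y = 2550 lb.
ΣM about P: M_P − (236.1·3.6)·8.1 − 300·13.3 − 6900 − 1400·5.1 = 0 → M_P = 24910 lb·ft.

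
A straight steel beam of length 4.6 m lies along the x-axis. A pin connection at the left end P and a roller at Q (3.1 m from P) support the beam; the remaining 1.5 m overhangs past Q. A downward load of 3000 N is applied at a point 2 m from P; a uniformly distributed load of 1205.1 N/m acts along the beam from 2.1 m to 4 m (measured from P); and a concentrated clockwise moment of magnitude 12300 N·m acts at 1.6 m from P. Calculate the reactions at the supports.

P_x = 0, P_y = -2866 N, Q_y = 8156 N

Resultant of the distributed load: 1205.1 × 1.9 = 2289.69 N at 3.05 m from P.
Taking moments about P: Q_y·3.1 − 3000·2 − (1205.1·1.9)·3.05 − 12300 = 0 → Q_y = 25283.5545/3.1 = 8155.99 ≈ 8156 N.
ΣF_y = 0: P_y + 8155.99 − 3000 − 1205.1·1.9 = 0 → P_y = -2866 N.
ΣF_x = 0: no horizontal applied forces, so P_x = 0.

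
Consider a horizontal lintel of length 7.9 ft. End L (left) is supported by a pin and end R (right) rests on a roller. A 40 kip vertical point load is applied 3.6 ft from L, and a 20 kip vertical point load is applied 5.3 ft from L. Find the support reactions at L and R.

Moments about L: R_y·7.9 − 40·3.6 − 20·5.3 = 0 → R_y = 250/7.9 = 31.6456 ≈ 31.65 kip.
ΣF_y = 0: L_y + 31.6456 − 40 − 20 = 0 → L_y = 28.35 kip.
ΣF_x = 0: no horizontal applied forces, so L_x = 0.

L_x = 0, L_y = 28.35 kip, R_y = 31.65 kip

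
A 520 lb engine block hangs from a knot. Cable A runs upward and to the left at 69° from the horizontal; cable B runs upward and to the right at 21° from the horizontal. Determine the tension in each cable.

ΣF_x = 0: −T_A·cos69° + T_B·cos21° = 0 → T_B = 0.383864·T_A.
ΣF_y = 0: T_A·sin69° + T_B·sin21° = 520.
Substitute: T_A·(0.93358 + 0.383864·0.358368) = 520 → T_A = 485.462 ≈ 485.5 lb.
Then T_B = 0.383864 × 485.462 = 186.4 lb.

T_A = 485.5 lb, T_B = 186.4 lb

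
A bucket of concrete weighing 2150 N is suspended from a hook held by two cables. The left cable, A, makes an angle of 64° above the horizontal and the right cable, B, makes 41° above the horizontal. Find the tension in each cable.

ΣF_x = 0: −T_A·cos64° + T_B·cos41° = 0 → T_B = 0.580847·T_A.
ΣF_y = 0: T_A·sin64° + T_B·sin41° = 2150.
Substitute: T_A·(0.898794 + 0.580847·0.656059) = 2150 → T_A = 1679.87 ≈ 1680 N.
Then T_B = 0.580847 × 1679.87 = 975.7 N.

T_A = 1680 N, T_B = 975.7 N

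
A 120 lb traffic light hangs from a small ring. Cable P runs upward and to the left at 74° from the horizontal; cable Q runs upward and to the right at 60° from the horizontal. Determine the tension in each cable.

ΣF_x = 0: −T_P·cos74° + T_Q·cos60° = 0 → T_Q = 0.551275·T_P.
ΣF_y = 0: T_P·sin74° + T_Q·sin60° = 120.
Substitute: T_P·(0.961262 + 0.551275·0.866025) = 120 → T_P = 83.4098 ≈ 83.41 lb.
Then T_Q = 0.551275 × 83.4098 = 45.98 lb.

T_P = 83.41 lb, T_Q = 45.98 lb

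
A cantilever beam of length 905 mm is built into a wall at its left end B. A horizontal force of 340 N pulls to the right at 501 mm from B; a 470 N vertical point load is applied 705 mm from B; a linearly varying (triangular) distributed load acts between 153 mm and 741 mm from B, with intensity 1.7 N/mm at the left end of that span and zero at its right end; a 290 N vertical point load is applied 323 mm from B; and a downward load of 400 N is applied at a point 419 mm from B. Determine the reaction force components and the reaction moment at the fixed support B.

B_x = -340.0 N, B_y = 1660 N, M_B = 767100 N·mm

Resultant of the triangular load: ½ × 1.7 × 588 = 499.8 N, acting at 349 mm from B (one-third of the span from the peak).
ΣF_x = 0: B_x + 340 = 0 → B_x = -340.0 N.
ΣF_y = 0: B_y − 470 − ½·1.7·588 − 290 − 400 = 0 → B_y = 1660 N.
ΣM about B: M_B − 470·705 − (½·1.7·588)·349 − 290·323 − 400·419 = 0 → M_B = 767100 N·mm.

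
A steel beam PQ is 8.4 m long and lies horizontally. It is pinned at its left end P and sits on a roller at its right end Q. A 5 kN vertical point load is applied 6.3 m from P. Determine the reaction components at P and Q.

Moments about P: Q_y·8.4 − 5·6.3 = 0 → Q_y = 31.5/8.4 = 3.750 kN.
ΣF_y = 0: P_y + 3.75 − 5 = 0 → P_y = 1.250 kN.
ΣF_x = 0: no horizontal applied forces, so P_x = 0.

P_x = 0, P_y = 1.250 kN, Q_y = 3.750 kN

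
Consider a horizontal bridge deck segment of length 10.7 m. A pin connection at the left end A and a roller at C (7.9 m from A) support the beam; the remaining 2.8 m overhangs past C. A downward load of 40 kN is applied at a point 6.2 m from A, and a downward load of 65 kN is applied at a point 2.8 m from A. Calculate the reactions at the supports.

Taking moments about A: C_y·7.9 − 40·6.2 − 65·2.8 = 0 → C_y = 430/7.9 = 54.4304 ≈ 54.43 kN.
ΣF_y = 0: A_y + 54.4304 − 40 − 65 = 0 → A_y = 50.57 kN.
ΣF_x = 0: no horizontal applied forces, so A_x = 0.

A_x = 0, A_y = 50.57 kN, C_y = 54.43 kN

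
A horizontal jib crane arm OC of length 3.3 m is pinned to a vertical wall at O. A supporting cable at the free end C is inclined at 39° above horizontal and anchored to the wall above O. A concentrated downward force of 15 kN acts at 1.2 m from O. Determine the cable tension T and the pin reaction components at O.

T = 8.667 kN, O_x = 6.736 kN, O_y = 9.545 kN

ΣM about O: T·sin39°·3.3 − 15·1.2 = 0 → T = 18/(3.3·0.62932) = 8.66736 ≈ 8.667 kN.
ΣF_x = 0: O_x − T·cos39° = 0 → O_x = 8.66736 × 0.777146 = 6.736 kN.
ΣF_y = 0: O_y + T·sin39° − 15 = 0 → O_y = 15 − 8.66736 × 0.62932 = 9.545 kN.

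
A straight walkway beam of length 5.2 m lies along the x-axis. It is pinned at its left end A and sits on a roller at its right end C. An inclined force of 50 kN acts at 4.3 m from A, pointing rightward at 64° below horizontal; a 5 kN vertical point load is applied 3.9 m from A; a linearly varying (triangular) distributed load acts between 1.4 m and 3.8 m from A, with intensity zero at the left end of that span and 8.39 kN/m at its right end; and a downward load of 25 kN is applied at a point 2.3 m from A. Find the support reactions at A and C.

A_x = -21.92 kN, A_y = 27.23 kN, C_y = 57.78 kN

Resultant of the triangular load: ½ × 8.39 × 2.4 = 10.068 kN, acting at 3 m from A (one-third of the span from the peak).
Moments about A: C_y·5.2 − 50·sin64°·4.3 − 5·3.9 − (½·8.39·2.4)·3 − 25·2.3 = 0 → C_y = 300.445/5.2 = 57.7779 ≈ 57.78 kN.
ΣF_y = 0: A_y + 57.7779 − 50·sin64° − 5 − ½·8.39·2.4 − 25 = 0 → A_y = 27.23 kN.
ΣF_x = 0: A_x + 50·cos64° = 0 → A_x = -21.92 kN.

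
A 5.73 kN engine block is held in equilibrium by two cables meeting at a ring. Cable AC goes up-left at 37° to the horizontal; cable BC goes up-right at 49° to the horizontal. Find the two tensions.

ΣF_x = 0: −T_AC·cos37° + T_BC·cos49° = 0 → T_BC = 1.21732·T_AC.
ΣF_y = 0: T_AC·sin37° + T_BC·sin49° = 5.73.
Substitute: T_AC·(0.601815 + 1.21732·0.75471) = 5.73 → T_AC = 3.7684 ≈ 3.768 kN.
Then T_BC = 1.21732 × 3.7684 = 4.587 kN.

T_AC = 3.768 kN, T_BC = 4.587 kN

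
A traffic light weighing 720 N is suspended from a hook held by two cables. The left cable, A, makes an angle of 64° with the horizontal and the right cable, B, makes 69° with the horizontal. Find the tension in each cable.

T_A = 352.8 N, T_B = 431.6 N

ΣF_x = 0: −T_A·cos64° + T_B·cos69° = 0 → T_B = 1.22324·T_A.
ΣF_y = 0: T_A·sin64° + T_B·sin69° = 720.
Substitute: T_A·(0.898794 + 1.22324·0.93358) = 720 → T_A = 352.805 ≈ 352.8 N.
Then T_B = 1.22324 × 352.805 = 431.6 N.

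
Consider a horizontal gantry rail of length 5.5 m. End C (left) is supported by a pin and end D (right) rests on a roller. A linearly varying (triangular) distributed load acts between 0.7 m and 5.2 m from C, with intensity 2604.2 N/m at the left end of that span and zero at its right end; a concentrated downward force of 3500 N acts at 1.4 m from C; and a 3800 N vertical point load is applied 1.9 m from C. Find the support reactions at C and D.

C_x = 0, C_y = 8612 N, D_y = 4547 N

Resultant of the triangular load: ½ × 2604.2 × 4.5 = 5859.45 N, acting at 2.2 m from C (one-third of the span from the peak).
Moments about C: D_y·5.5 − (½·2604.2·4.5)·2.2 − 3500·1.4 − 3800·1.9 = 0 → D_y = 25010.79/5.5 = 4547.42 ≈ 4547 N.
ΣF_y = 0: C_y + 4547.42 − ½·2604.2·4.5 − 3500 − 3800 = 0 → C_y = 8612 N.
ΣF_x = 0: no horizontal applied forces, so C_x = 0.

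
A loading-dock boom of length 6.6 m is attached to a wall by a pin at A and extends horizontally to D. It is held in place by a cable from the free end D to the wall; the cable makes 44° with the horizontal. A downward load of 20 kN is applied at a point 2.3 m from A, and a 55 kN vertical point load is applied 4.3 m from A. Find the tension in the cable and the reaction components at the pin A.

T = 61.62 kN, A_x = 44.32 kN, A_y = 32.20 kN

ΣM about A: T·sin44°·6.6 − 20·2.3 − 55·4.3 = 0 → T = 282.5/(6.6·0.694658) = 61.6174 ≈ 61.62 kN.
ΣF_x = 0: A_x − T·cos44° = 0 → A_x = 61.6174 × 0.71934 = 44.32 kN.
ΣF_y = 0: A_y + T·sin44° − 20 − 55 = 0 → A_y = 75 − 61.6174 × 0.694658 = 32.20 kN.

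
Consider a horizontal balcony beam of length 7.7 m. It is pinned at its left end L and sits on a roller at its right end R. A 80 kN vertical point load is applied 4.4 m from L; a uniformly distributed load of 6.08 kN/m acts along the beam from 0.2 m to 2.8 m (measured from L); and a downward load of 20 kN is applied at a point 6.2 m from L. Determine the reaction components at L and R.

L_x = 0, L_y = 50.91 kN, R_y = 64.90 kN

Resultant of the distributed load: 6.08 × 2.6 = 15.808 kN at 1.5 m from L.
Taking moments about L: R_y·7.7 − 80·4.4 − (6.08·2.6)·1.5 − 20·6.2 = 0 → R_y = 499.712/7.7 = 64.8977 ≈ 64.90 kN.
ΣF_y = 0: L_y + 64.8977 − 80 − 6.08·2.6 − 20 = 0 → L_y = 50.91 kN.
ΣF_x = 0: no horizontal applied forces, so L_x = 0.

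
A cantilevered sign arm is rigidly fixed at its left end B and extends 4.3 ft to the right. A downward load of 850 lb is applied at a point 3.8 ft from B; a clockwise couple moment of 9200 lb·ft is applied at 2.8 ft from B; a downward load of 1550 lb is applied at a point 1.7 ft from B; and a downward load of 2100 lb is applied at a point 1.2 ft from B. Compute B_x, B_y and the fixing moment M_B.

ΣF_x = 0: B_x = 0.
ΣF_y = 0: B_y − 850 − 1550 − 2100 = 0 → B_y = 4500 lb.
ΣM about B: M_B − 850·3.8 − 9200 − 1550·1.7 − 2100·1.2 = 0 → M_B = 17580 lb·ft.

B_x = 0, B_y = 4500 lb, M_B = 17580 lb·ft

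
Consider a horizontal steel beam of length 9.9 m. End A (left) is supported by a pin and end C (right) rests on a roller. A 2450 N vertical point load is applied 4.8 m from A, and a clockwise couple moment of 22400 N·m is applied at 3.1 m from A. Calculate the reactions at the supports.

Taking moments about A: C_y·9.9 − 2450·4.8 − 22400 = 0 → C_y = 34160/9.9 = 3450.51 ≈ 3451 N.
ΣF_y = 0: A_y + 3450.51 − 2450 = 0 → A_y = -1001 N.
ΣF_x = 0: no horizontal applied forces, so A_x = 0.

A_x = 0, A_y = -1001 N, C_y = 3451 N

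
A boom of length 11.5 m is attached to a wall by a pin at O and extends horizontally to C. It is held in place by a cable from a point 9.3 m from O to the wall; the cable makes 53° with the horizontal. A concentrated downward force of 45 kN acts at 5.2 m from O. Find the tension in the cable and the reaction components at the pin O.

ΣM about O: T·sin53°·9.3 − 45·5.2 = 0 → T = 234/(9.3·0.798636) = 31.5053 ≈ 31.51 kN.
ΣF_x = 0: O_x − T·cos53° = 0 → O_x = 31.5053 × 0.601815 = 18.96 kN.
ΣF_y = 0: O_y + T·sin53° − 45 = 0 → O_y = 45 − 31.5053 × 0.798636 = 19.84 kN.

T = 31.51 kN, O_x = 18.96 kN, O_y = 19.84 kN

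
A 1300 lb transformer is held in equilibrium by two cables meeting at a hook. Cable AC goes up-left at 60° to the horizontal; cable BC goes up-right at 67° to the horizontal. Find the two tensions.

ΣF_x = 0: −T_AC·cos60° + T_BC·cos67° = 0 → T_BC = 1.27965·T_AC.
ΣF_y = 0: T_AC·sin60° + T_BC·sin67° = 1300.
Substitute: T_AC·(0.866025 + 1.27965·0.920505) = 1300 → T_AC = 636.024 ≈ 636.0 lb.
Then T_BC = 1.27965 × 636.024 = 813.9 lb.

T_AC = 636.0 lb, T_BC = 813.9 lb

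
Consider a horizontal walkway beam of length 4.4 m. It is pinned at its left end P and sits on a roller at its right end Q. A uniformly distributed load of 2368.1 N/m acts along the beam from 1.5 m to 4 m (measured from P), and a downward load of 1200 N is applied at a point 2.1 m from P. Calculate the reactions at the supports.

P_x = 0, P_y = 2847 N, Q_y = 4273 N

Resultant of the distributed load: 2368.1 × 2.5 = 5920.25 N at 2.75 m from P.
Moments about P: Q_y·4.4 − (2368.1·2.5)·2.75 − 1200·2.1 = 0 → Q_y = 18800.6875/4.4 = 4272.88 ≈ 4273 N.
ΣF_y = 0: P_y + 4272.88 − 2368.1·2.5 − 1200 = 0 → P_y = 2847 N.
ΣF_x = 0: no horizontal applied forces, so P_x = 0.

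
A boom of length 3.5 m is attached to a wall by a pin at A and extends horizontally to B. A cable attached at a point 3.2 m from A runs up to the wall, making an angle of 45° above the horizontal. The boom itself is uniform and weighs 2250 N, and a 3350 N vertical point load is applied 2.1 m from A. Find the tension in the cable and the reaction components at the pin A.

T = 4849 N, A_x = 3429 N, A_y = 2171 N

ΣM about A: T·sin45°·3.2 − 2250·1.75 − 3350·2.1 = 0 → T = 10972.5/(3.2·0.707107) = 4849.2 ≈ 4849 N.
ΣF_x = 0: A_x − T·cos45° = 0 → A_x = 4849.2 × 0.707107 = 3429 N.
ΣF_y = 0: A_y + T·sin45° − 2250 − 3350 = 0 → A_y = 5600 − 4849.2 × 0.707107 = 2171 N.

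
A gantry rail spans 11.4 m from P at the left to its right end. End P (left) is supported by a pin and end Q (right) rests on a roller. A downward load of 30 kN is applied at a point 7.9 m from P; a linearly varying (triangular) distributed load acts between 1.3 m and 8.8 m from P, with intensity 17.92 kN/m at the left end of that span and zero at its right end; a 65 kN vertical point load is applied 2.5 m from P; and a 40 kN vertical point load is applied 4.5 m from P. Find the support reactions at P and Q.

P_x = 0, P_y = 129.0 kN, Q_y = 73.23 kN

Resultant of the triangular load: ½ × 17.92 × 7.5 = 67.2 kN, acting at 3.8 m from P (one-third of the span from the peak).
ΣM about P: Q_y·11.4 − 30·7.9 − (½·17.92·7.5)·3.8 − 65·2.5 − 40·4.5 = 0 → Q_y = 834.86/11.4 = 73.2333 ≈ 73.23 kN.
ΣF_y = 0: P_y + 73.2333 − 30 − ½·17.92·7.5 − 65 − 40 = 0 → P_y = 129.0 kN.
ΣF_x = 0: no horizontal applied forces, so P_x = 0.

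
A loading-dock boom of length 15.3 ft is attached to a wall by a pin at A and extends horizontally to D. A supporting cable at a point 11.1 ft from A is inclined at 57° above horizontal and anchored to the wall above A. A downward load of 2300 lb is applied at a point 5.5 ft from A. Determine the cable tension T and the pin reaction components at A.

ΣM about A: T·sin57°·11.1 − 2300·5.5 = 0 → T = 12650/(11.1·0.838671) = 1358.86 ≈ 1359 lb.
ΣF_x = 0: A_x − T·cos57° = 0 → A_x = 1358.86 × 0.544639 = 740.1 lb.
ΣF_y = 0: A_y + T·sin57° − 2300 = 0 → A_y = 2300 − 1358.86 × 0.838671 = 1160 lb.

T = 1359 lb, A_x = 740.1 lb, A_y = 1160 lb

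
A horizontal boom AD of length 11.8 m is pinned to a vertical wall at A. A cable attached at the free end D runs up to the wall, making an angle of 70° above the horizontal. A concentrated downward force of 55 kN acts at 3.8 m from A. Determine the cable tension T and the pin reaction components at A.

T = 18.85 kN, A_x = 6.447 kN, A_y = 37.29 kN

ΣM about A: T·sin70°·11.8 − 55·3.8 = 0 → T = 209/(11.8·0.939693) = 18.8486 ≈ 18.85 kN.
ΣF_x = 0: A_x − T·cos70° = 0 → A_x = 18.8486 × 0.34202 = 6.447 kN.
ΣF_y = 0: A_y + T·sin70° − 55 = 0 → A_y = 55 − 18.8486 × 0.939693 = 37.29 kN.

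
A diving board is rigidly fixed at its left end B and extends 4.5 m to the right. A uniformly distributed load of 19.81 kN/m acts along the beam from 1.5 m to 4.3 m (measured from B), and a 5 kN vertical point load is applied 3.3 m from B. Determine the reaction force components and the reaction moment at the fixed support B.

B_x = 0, B_y = 60.47 kN, M_B = 177.4 kN·m

Resultant of the distributed load: 19.81 × 2.8 = 55.468 kN at 2.9 m from B.
ΣF_x = 0: B_x = 0.
ΣF_y = 0: B_y − 19.81·2.8 − 5 = 0 → B_y = 60.47 kN.
ΣM about B: M_B − (19.81·2.8)·2.9 − 5·3.3 = 0 → M_B = 177.4 kN·m.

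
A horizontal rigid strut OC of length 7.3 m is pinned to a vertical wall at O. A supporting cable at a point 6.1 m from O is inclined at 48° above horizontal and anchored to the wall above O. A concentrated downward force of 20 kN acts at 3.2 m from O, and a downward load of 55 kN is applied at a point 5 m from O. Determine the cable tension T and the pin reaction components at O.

ΣM about O: T·sin48°·6.1 − 20·3.2 − 55·5 = 0 → T = 339/(6.1·0.743145) = 74.7819 ≈ 74.78 kN.
ΣF_x = 0: O_x − T·cos48° = 0 → O_x = 74.7819 × 0.669131 = 50.04 kN.
ΣF_y = 0: O_y + T·sin48° − 20 − 55 = 0 → O_y = 75 − 74.7819 × 0.743145 = 19.43 kN.

T = 74.78 kN, O_x = 50.04 kN, O_y = 19.43 kN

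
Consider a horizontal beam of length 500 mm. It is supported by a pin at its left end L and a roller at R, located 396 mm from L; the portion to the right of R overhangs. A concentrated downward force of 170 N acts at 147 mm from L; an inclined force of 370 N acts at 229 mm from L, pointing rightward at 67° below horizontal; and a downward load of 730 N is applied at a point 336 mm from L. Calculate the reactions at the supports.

L_x = -144.6 N, L_y = 361.1 N, R_y = 879.5 N

Moments about L: R_y·396 − 170·147 − 370·sin67°·229 − 730·336 = 0 → R_y = 348264/396 = 879.455 ≈ 879.5 N.
ΣF_y = 0: L_y + 879.455 − 170 − 370·sin67° − 730 = 0 → L_y = 361.1 N.
ΣF_x = 0: L_x + 370·cos67° = 0 → L_x = -144.6 N.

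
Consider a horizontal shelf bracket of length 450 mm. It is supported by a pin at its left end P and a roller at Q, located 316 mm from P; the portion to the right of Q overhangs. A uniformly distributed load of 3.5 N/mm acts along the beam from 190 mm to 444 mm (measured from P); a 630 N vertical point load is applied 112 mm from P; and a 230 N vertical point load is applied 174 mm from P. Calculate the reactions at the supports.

Resultant of the distributed load: 3.5 × 254 = 889 N at 317 mm from P.
ΣM about P: Q_y·316 − (3.5·254)·317 − 630·112 − 230·174 = 0 → Q_y = 392393/316 = 1241.75 ≈ 1242 N.
ΣF_y = 0: P_y + 1241.75 − 3.5·254 − 630 − 230 = 0 → P_y = 507.2 N.
ΣF_x = 0: no horizontal applied forces, so P_x = 0.

P_x = 0, P_y = 507.2 N, Q_y = 1242 N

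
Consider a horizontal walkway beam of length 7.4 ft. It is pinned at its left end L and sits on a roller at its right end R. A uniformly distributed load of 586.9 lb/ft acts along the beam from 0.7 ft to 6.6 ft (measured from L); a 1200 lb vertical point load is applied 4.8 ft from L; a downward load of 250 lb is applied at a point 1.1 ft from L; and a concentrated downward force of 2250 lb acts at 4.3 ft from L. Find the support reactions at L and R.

Resultant of the distributed load: 586.9 × 5.9 = 3462.71 lb at 3.65 ft from L.
Moments about L: R_y·7.4 − (586.9·5.9)·3.65 − 1200·4.8 − 250·1.1 − 2250·4.3 = 0 → R_y = 28348.8915/7.4 = 3830.93 ≈ 3831 lb.
ΣF_y = 0: L_y + 3830.93 − 586.9·5.9 − 1200 − 250 − 2250 = 0 → L_y = 3332 lb.
ΣF_x = 0: no horizontal applied forces, so L_x = 0.

L_x = 0, L_y = 3332 lb, R_y = 3831 lb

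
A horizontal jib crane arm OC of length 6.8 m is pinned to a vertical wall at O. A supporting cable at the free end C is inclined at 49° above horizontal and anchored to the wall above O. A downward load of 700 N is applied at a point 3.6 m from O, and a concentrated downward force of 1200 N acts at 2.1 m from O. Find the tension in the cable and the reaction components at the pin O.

T = 982.1 N, O_x = 644.3 N, O_y = 1159 N

ΣM about O: T·sin49°·6.8 − 700·3.6 − 1200·2.1 = 0 → T = 5040/(6.8·0.75471) = 982.068 ≈ 982.1 N.
ΣF_x = 0: O_x − T·cos49° = 0 → O_x = 982.068 × 0.656059 = 644.3 N.
ΣF_y = 0: O_y + T·sin49° − 700 − 1200 = 0 → O_y = 1900 − 982.068 × 0.75471 = 1159 N.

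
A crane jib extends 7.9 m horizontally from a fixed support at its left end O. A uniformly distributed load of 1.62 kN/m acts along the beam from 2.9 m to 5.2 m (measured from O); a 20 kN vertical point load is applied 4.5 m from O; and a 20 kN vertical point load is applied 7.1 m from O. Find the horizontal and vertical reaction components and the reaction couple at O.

Resultant of the distributed load: 1.62 × 2.3 = 3.726 kN at 4.05 m from O.
ΣF_x = 0: O_x = 0.
ΣF_y = 0: O_y − 1.62·2.3 − 20 − 20 = 0 → O_y = 43.73 kN.
ΣM about O: M_O − (1.62·2.3)·4.05 − 20·4.5 − 20·7.1 = 0 → M_O = 247.1 kN·m.

O_x = 0, O_y = 43.73 kN, M_O = 247.1 kN·m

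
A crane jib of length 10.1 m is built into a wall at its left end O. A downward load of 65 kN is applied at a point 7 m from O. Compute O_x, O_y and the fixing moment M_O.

ΣF_x = 0: O_x = 0.
ΣF_y = 0: O_y − 65 = 0 → O_y = 65.00 kN.
ΣM about O: M_O − 65·7 = 0 → M_O = 455.0 kN·m.

O_x = 0, O_y = 65.00 kN, M_O = 455.0 kN·m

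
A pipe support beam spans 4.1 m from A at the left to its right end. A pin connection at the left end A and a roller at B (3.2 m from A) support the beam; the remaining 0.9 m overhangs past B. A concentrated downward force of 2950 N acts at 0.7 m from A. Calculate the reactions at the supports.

A_x = 0, A_y = 2305 N, B_y = 645.3 N

ΣM about A: B_y·3.2 − 2950·0.7 = 0 → B_y = 2065/3.2 = 645.312 ≈ 645.3 N.
ΣF_y = 0: A_y + 645.312 − 2950 = 0 → A_y = 2305 N.
ΣF_x = 0: no horizontal applied forces, so A_x = 0.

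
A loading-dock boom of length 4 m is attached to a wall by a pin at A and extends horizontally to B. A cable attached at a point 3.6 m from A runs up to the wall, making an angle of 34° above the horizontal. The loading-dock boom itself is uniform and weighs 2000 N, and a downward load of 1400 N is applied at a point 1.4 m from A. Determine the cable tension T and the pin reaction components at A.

T = 2961 N, A_x = 2454 N, A_y = 1744 N

ΣM about A: T·sin34°·3.6 − 2000·2 − 1400·1.4 = 0 → T = 5960/(3.6·0.559193) = 2960.62 ≈ 2961 N.
ΣF_x = 0: A_x − T·cos34° = 0 → A_x = 2960.62 × 0.829038 = 2454 N.
ΣF_y = 0: A_y + T·sin34° − 2000 − 1400 = 0 → A_y = 3400 − 2960.62 × 0.559193 = 1744 N.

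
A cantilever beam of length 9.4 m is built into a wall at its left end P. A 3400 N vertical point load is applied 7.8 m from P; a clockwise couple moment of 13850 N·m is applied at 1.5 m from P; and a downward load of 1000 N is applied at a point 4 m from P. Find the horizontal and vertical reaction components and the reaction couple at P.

ΣF_x = 0: P_x = 0.
ΣF_y = 0: P_y − 3400 − 1000 = 0 → P_y = 4400 N.
ΣM about P: M_P − 3400·7.8 − 13850 − 1000·4 = 0 → M_P = 44370 N·m.

P_x = 0, P_y = 4400 N, M_P = 44370 N·m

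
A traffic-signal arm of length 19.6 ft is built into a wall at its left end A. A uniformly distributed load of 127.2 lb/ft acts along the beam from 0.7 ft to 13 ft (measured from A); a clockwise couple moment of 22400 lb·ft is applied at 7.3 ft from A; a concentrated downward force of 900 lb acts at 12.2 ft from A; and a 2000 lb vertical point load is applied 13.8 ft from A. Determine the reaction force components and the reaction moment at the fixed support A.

A_x = 0, A_y = 4465 lb, M_A = 71700 lb·ft

Resultant of the distributed load: 127.2 × 12.3 = 1564.56 lb at 6.85 ft from A.
ΣF_x = 0: A_x = 0.
ΣF_y = 0: A_y − 127.2·12.3 − 900 − 2000 = 0 → A_y = 4465 lb.
ΣM about A: M_A − (127.2·12.3)·6.85 − 22400 − 900·12.2 − 2000·13.8 = 0 → M_A = 71700 lb·ft.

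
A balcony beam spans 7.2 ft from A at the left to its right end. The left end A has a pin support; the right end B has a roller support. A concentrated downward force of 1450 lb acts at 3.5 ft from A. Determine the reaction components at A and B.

ΣM about A: B_y·7.2 − 1450·3.5 = 0 → B_y = 5075/7.2 = 704.861 ≈ 704.9 lb.
ΣF_y = 0: A_y + 704.861 − 1450 = 0 → A_y = 745.1 lb.
ΣF_x = 0: no horizontal applied forces, so A_x = 0.

A_x = 0, A_y = 745.1 lb, B_y = 704.9 lb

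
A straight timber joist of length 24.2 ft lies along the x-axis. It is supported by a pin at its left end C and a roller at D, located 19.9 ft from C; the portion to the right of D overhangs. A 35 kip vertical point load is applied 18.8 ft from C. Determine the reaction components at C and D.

C_x = 0, C_y = 1.935 kip, D_y = 33.07 kip

Moments about C: D_y·19.9 − 35·18.8 = 0 → D_y = 658/19.9 = 33.0653 ≈ 33.07 kip.
ΣF_y = 0: C_y + 33.0653 − 35 = 0 → C_y = 1.935 kip.
ΣF_x = 0: no horizontal applied forces, so C_x = 0.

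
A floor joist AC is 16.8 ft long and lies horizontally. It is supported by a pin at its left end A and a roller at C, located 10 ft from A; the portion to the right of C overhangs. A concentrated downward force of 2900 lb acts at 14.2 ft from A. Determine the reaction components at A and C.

A_x = 0, A_y = -1218 lb, C_y = 4118 lb

Moments about A: C_y·10 − 2900·14.2 = 0 → C_y = 41180/10 = 4118 lb.
ΣF_y = 0: A_y + 4118 − 2900 = 0 → A_y = -1218 lb.
ΣF_x = 0: no horizontal applied forces, so A_x = 0.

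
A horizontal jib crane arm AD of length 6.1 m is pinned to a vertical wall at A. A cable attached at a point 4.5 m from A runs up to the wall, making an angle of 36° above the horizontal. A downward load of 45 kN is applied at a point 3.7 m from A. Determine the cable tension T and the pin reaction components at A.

ΣM about A: T·sin36°·4.5 − 45·3.7 = 0 → T = 166.5/(4.5·0.587785) = 62.9482 ≈ 62.95 kN.
ΣF_x = 0: A_x − T·cos36° = 0 → A_x = 62.9482 × 0.809017 = 50.93 kN.
ΣF_y = 0: A_y + T·sin36° − 45 = 0 → A_y = 45 − 62.9482 × 0.587785 = 8.000 kN.

T = 62.95 kN, A_x = 50.93 kN, A_y = 8.000 kN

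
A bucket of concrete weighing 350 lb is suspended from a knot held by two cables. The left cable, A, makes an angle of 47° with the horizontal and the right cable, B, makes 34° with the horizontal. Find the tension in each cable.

ΣF_x = 0: −T_A·cos47° + T_B·cos34° = 0 → T_B = 0.822639·T_A.
ΣF_y = 0: T_A·sin47° + T_B·sin34° = 350.
Substitute: T_A·(0.731354 + 0.822639·0.559193) = 350 → T_A = 293.78 ≈ 293.8 lb.
Then T_B = 0.822639 × 293.78 = 241.7 lb.

T_A = 293.8 lb, T_B = 241.7 lb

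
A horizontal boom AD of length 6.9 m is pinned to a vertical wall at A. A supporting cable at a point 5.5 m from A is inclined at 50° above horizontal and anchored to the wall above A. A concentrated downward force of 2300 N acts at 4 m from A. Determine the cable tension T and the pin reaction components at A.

T = 2184 N, A_x = 1404 N, A_y = 627.3 N

ΣM about A: T·sin50°·5.5 − 2300·4 = 0 → T = 9200/(5.5·0.766044) = 2183.59 ≈ 2184 N.
ΣF_x = 0: A_x − T·cos50° = 0 → A_x = 2183.59 × 0.642788 = 1404 N.
ΣF_y = 0: A_y + T·sin50° − 2300 = 0 → A_y = 2300 − 2183.59 × 0.766044 = 627.3 N.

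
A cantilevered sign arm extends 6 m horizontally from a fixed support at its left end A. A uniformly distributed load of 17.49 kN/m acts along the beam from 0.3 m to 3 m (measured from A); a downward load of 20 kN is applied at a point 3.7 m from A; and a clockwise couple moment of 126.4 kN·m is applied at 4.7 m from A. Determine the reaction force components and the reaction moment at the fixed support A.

Resultant of the distributed load: 17.49 × 2.7 = 47.223 kN at 1.65 m from A.
ΣF_x = 0: A_x = 0.
ΣF_y = 0: A_y − 17.49·2.7 − 20 = 0 → A_y = 67.22 kN.
ΣM about A: M_A − (17.49·2.7)·1.65 − 20·3.7 − 126.4 = 0 → M_A = 278.3 kN·m.

A_x = 0, A_y = 67.22 kN, M_A = 278.3 kN·m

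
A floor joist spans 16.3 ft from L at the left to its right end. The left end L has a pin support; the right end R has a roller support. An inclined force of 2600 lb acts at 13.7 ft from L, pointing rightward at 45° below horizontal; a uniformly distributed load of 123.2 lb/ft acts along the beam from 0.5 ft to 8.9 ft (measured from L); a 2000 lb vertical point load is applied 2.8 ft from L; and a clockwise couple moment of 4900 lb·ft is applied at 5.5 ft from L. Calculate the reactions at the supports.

L_x = -1838 lb, L_y = 2386 lb, R_y = 2488 lb

Resultant of the distributed load: 123.2 × 8.4 = 1034.88 lb at 4.7 ft from L.
ΣM about L: R_y·16.3 − 2600·sin45°·13.7 − (123.2·8.4)·4.7 − 2000·2.8 − 4900 = 0 → R_y = 40551.1/16.3 = 2487.8 ≈ 2488 lb.
ΣF_y = 0: L_y + 2487.8 − 2600·sin45° − 123.2·8.4 − 2000 = 0 → L_y = 2386 lb.
ΣF_x = 0: L_x + 2600·cos45° = 0 → L_x = -1838 lb.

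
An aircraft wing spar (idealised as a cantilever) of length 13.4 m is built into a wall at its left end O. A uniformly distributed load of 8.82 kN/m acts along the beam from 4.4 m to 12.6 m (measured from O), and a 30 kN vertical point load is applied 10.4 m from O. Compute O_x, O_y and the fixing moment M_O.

Resultant of the distributed load: 8.82 × 8.2 = 72.324 kN at 8.5 m from O.
ΣF_x = 0: O_x = 0.
ΣF_y = 0: O_y − 8.82·8.2 − 30 = 0 → O_y = 102.3 kN.
ΣM about O: M_O − (8.82·8.2)·8.5 − 30·10.4 = 0 → M_O = 926.8 kN·m.

O_x = 0, O_y = 102.3 kN, M_O = 926.8 kN·m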